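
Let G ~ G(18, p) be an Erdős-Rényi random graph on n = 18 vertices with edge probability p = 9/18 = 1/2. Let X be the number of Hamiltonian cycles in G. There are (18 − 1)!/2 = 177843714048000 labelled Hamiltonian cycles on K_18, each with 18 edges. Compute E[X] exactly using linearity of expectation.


K_18 has (18 − 1)!/2 = 177843714048000 labelled Hamiltonian cycles.
For each such Hamiltonian cycle H, let X_H = 1 if all 18 edges of H are present in G. Then P[X_H = 1] = p^{18} = (1/2)^{18} = 1/262144.
By linearity of expectation: E[X] = Σ_H E[X_H] = 177843714048000 · p^{18} = 177843714048000 · 1/262144 = 10854718875/16.
Numerically: E[X] ≈ 6.78e+08.

E[X] = 177843714048000 · (1/2)^{18} = 10854718875/16 ≈ 6.78e+08.


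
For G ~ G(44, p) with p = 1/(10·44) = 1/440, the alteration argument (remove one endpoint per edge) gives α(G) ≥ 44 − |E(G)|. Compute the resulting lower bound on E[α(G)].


E[|E(G)|] = C(44, 2)·p = 946 · (1/440) = 43/20.
E[α(G)] ≥ n − E[|E(G)|] = 44 − 43/20 = 837/20.
Numerically: ≈ 41.850000.
(This is only a lower bound; the true E[α(G)] may be larger.)

E[α(G)] ≥ 837/20 ≈ 41.850000.


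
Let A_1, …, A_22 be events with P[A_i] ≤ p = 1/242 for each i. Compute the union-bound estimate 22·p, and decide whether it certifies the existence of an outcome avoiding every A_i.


Union bound: P[∪_{i=1}^{22} A_i] ≤ Σ_i P[A_i] ≤ 22·p = 22·(1/242) = 1/11.
Numerically: 1/11 ≈ 0.09091.
Is 1/11 < 1? YES.
Since P[∪ A_i] ≤ 1/11 < 1, the complement has P[∩ A_i^c] ≥ 1 − 1/11 = 10/11 > 0, so some outcome avoids every A_i.

22·p = 1/11 ≈ 0.09091; existence CERTIFIED by the union bound.


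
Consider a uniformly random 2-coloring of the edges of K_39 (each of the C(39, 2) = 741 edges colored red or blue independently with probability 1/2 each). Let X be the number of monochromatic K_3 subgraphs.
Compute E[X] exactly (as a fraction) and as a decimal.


Let X = Σ_S X_S over the C(39, 3) = 9139 subsets S of size 3, where X_S = 1 if the K_3 on S is monochromatic.
For a fixed S, the K_3 on S has C(3, 2) = 3 edges. P[all 3 edges red] = (1/2)^3, and likewise for blue, so P[monochromatic] = 2·(1/2)^3 = 2^{1 − 3} = 1/4.
By linearity of expectation: E[X] = C(39, 3) · 2^{1 − 3} = 9139 · 1/4 = 9139/4.
Numerically: E[X] ≈ 2284.7500.

E[X] = C(39,3)·2^(1−C(3,2)) = 9139/4 ≈ 2284.7500.


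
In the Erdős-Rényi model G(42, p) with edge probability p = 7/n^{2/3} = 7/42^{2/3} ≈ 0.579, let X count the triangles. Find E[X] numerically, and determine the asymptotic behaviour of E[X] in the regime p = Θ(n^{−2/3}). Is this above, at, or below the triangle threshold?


Number of potential triangles: C(42, 3) = 11480.
Each occurs with probability p³ ≈ (0.579)³ ≈ 1.94444e-01.
By linearity: E[X] = C(42, 3)·p³ ≈ 11480 · 1.94444e-01 ≈ 2232.222.
Since α = 2/3 < 1, p = c/n^{2/3} ≫ 1/n is above the triangle threshold p ~ 1/n. Asymptotically E[X] ~ (c³/6)·n^{3(1−α)} = (7³/6)·n^{1} → ∞; triangles are abundant w.h.p.

E[X] ≈ 2232.222; in regime p = Θ(1/n^{2/3}) E[X] diverges (above the triangle threshold p ~ 1/n).


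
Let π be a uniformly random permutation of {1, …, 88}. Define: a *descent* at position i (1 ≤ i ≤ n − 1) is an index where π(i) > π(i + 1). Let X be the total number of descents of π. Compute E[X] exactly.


Write X = Σ X_I over i = 1, …, 87, with X_I the indicator of one descent.
There are 87 indicators.
For each fixed i, the pair (π(i), π(i+1)) is a uniformly random ordered pair of distinct values from {1, …, 88}; by symmetry P[π(i) > π(i+1)] = 1/2.
By linearity: E[X] = 87 · (1/2) = (88 − 1) · (1/2) = 87/2 ≈ 43.50000.

E[X] = 87/2 = 43.50000.


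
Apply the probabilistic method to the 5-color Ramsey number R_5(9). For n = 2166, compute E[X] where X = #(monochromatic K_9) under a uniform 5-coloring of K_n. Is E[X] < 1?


E[X] = C(2166, 9) · 5^{1 − 36} = 2844037944203015677277940 · 5^{−35} = 2844037944203015677277940/2910383045673370361328125.
As a reduced fraction: E[X] = 568807588840603135455588/582076609134674072265625 ≈ 0.977.
Is E[X] < 1? YES.
Since E[X] < 1, there exists a 5-coloring of K_{2166} with no monochromatic K_9; hence R_5(9) > 2166.

E[X] = 568807588840603135455588/582076609134674072265625 ≈ 0.977; E[X] < 1, so R_5(9) > 2166.


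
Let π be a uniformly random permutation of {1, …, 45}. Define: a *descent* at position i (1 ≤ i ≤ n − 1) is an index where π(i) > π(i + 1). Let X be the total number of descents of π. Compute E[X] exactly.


Write X = Σ X_I over i = 1, …, 44, with X_I the indicator of one descent.
There are 44 indicators.
For each fixed i, the pair (π(i), π(i+1)) is a uniformly random ordered pair of distinct values from {1, …, 45}; by symmetry P[π(i) > π(i+1)] = 1/2.
By linearity: E[X] = 44 · (1/2) = (45 − 1) · (1/2) = 22 ≈ 22.00000.

E[X] = 22 = 22.00000.


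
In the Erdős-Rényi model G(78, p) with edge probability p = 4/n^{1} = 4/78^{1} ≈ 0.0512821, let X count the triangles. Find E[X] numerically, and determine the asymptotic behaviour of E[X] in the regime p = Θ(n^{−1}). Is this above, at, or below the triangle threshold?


Number of potential triangles: C(78, 3) = 76076.
Each occurs with probability p³ ≈ (0.0512821)³ ≈ 1.34864040e-04.
By linearity: E[X] = C(78, 3)·p³ ≈ 76076 · 1.34864040e-04 ≈ 10.259917.
Here α = 1, so p = 4/n is exactly at the triangle threshold p ~ 1/n. Asymptotically E[X] → c³/6 = 4³/6 = 32/3 ≈ 10.666667, a bounded constant. In this regime the triangle count is asymptotically Poisson(c³/6).

E[X] ≈ 10.259917; in regime p = Θ(1/n^{1}) E[X] stays bounded (at the triangle threshold p ~ 1/n).


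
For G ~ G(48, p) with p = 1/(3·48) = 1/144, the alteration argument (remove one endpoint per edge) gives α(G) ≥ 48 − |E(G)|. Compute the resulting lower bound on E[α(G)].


E[|E(G)|] = C(48, 2)·p = 1128 · (1/144) = 47/6.
E[α(G)] ≥ n − E[|E(G)|] = 48 − 47/6 = 241/6.
Numerically: ≈ 40.1667.
(This is only a lower bound; the true E[α(G)] may be larger.)

E[α(G)] ≥ 241/6 ≈ 40.1667.


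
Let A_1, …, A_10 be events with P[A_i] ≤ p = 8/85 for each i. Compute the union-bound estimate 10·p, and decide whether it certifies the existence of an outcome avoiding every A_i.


Union bound: P[∪_{i=1}^{10} A_i] ≤ Σ_i P[A_i] ≤ 10·p = 10·(8/85) = 16/17.
Numerically: 16/17 ≈ 0.9411765.
Is 16/17 < 1? YES.
Since P[∪ A_i] ≤ 16/17 < 1, the complement has P[∩ A_i^c] ≥ 1 − 16/17 = 1/17 > 0, so some outcome avoids every A_i.

10·p = 16/17 ≈ 0.9411765; existence CERTIFIED by the union bound.


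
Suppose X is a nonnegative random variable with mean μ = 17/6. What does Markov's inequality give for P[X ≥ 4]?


μ = E[X] = 17/6, a = 4.
Markov: P[X ≥ 4] ≤ μ/a = (17/6)/4 = 17/24.
Numerically: ≈ 0.708333.
(Since a = 4 > μ = 2.833333, the bound 17/24 is < 1 and informative.)

P[X ≥ 4] ≤ 17/24 ≈ 0.708333.


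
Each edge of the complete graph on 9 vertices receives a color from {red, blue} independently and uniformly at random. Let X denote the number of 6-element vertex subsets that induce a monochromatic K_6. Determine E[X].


Let X = Σ_S X_S over the C(9, 6) = 84 subsets S of size 6, where X_S = 1 if the K_6 on S is monochromatic.
For a fixed S, the K_6 on S has C(6, 2) = 15 edges. P[all 15 edges red] = (1/2)^15, and likewise for blue, so P[monochromatic] = 2·(1/2)^15 = 2^{1 − 15} = 1/16384.
By linearity: E[X] = C(9, 6) · 2^{1 − 15} = 84 · 1/16384 = 21/4096.
Numerically: E[X] ≈ 0.00513.

E[X] = C(9,6)·2^(1−C(6,2)) = 21/4096 ≈ 0.00513.


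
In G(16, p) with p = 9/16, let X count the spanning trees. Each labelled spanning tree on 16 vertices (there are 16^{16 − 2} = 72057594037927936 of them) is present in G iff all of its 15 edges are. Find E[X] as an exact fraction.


K_16 has 16^{16 − 2} = 72057594037927936 labelled spanning trees.
For each such spanning tree H, let X_H = 1 if all 15 edges of H are present in G. Then P[X_H = 1] = p^{15} = (9/16)^{15} = 205891132094649/1152921504606846976.
By linearity: E[X] = Σ_H E[X_H] = 72057594037927936 · p^{15} = 72057594037927936 · 205891132094649/1152921504606846976 = 205891132094649/16.
Numerically: E[X] ≈ 1.2868e+13.

E[X] = 72057594037927936 · (9/16)^{15} = 205891132094649/16 ≈ 1.2868e+13.


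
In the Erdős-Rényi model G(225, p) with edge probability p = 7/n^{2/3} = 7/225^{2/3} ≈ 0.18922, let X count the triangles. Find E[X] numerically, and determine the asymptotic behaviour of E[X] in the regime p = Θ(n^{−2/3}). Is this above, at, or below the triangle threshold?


Number of potential triangles: C(225, 3) = 1873200.
Each occurs with probability p³ ≈ (0.18922)³ ≈ 6.7753086e-03.
By linearity: E[X] = C(225, 3)·p³ ≈ 1873200 · 6.7753086e-03 ≈ 12691.50815.
Since α = 2/3 < 1, p = c/n^{2/3} ≫ 1/n is above the triangle threshold p ~ 1/n. Asymptotically E[X] ~ (c³/6)·n^{3(1−α)} = (7³/6)·n^{1} → ∞; triangles are abundant w.h.p.

E[X] ≈ 12691.50815; in regime p = Θ(1/n^{2/3}) E[X] diverges (above the triangle threshold p ~ 1/n).


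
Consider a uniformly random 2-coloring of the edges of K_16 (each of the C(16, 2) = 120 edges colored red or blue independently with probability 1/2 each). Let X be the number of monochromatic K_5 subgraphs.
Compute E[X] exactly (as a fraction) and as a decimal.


Let X = Σ_S X_S over the C(16, 5) = 4368 subsets S of size 5, where X_S = 1 if the K_5 on S is monochromatic.
For a fixed S, the K_5 on S has C(5, 2) = 10 edges. P[all 10 edges red] = (1/2)^10, and likewise for blue, so P[monochromatic] = 2·(1/2)^10 = 2^{1 − 10} = 1/512.
By linearity: E[X] = C(16, 5) · 2^{1 − 10} = 4368 · 1/512 = 273/32.
Numerically: E[X] ≈ 8.531.

E[X] = C(16,5)·2^(1−C(5,2)) = 273/32 ≈ 8.531.


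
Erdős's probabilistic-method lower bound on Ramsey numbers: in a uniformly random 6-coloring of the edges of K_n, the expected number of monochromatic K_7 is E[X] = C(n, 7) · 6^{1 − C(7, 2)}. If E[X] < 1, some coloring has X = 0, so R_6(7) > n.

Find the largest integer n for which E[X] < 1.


We need C(n, 7) · 6^{1 − 21} < 1, i.e. C(n, 7) < 6^{21 − 1} = 3656158440062976.
Check values of n near the boundary:
  n = 563: C(563, 7) = 3426622515769596; 3426622515769596 < 3656158440062976? YES
  n = 564: C(564, 7) = 3469685994423792; 3469685994423792 < 3656158440062976? YES
  n = 565: C(565, 7) = 3513212521235560; 3513212521235560 < 3656158440062976? YES
  n = 566: C(566, 7) = 3557206237959440; 3557206237959440 < 3656158440062976? YES
  n = 567: C(567, 7) = 3601671315933933; 3601671315933933 < 3656158440062976? YES
  n = 568: C(568, 7) = 3646611956239704; 3646611956239704 < 3656158440062976? YES
  n = 569: C(569, 7) = 3692032389858348; 3692032389858348 < 3656158440062976? NO
  n = 570: C(570, 7) = 3737936877831720; 3737936877831720 < 3656158440062976? NO
The largest n with C(n, 7) < 3656158440062976 is n = 568 (where E[X] = 16882462760369/16926659444736 ≈ 0.997). Hence R_6(7) > 568, i.e. R_6(7) ≥ 569.

Largest n = 568; hence R_6(7) > 568.


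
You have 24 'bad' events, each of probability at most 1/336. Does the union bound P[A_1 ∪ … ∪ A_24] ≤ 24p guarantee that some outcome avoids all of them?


Union bound: P[∪_{i=1}^{24} A_i] ≤ Σ_i P[A_i] ≤ 24·p = 24·(1/336) = 1/14.
Numerically: 1/14 ≈ 0.0714.
Is 1/14 < 1? YES.
Since P[∪ A_i] ≤ 1/14 < 1, the complement has P[∩ A_i^c] ≥ 1 − 1/14 = 13/14 > 0, so some outcome avoids every A_i.

24·p = 1/14 ≈ 0.0714; existence CERTIFIED by the union bound.


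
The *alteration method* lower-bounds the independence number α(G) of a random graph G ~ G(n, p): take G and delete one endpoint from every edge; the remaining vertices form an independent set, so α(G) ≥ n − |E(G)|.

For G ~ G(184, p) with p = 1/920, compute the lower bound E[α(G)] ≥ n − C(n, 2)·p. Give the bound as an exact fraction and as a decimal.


E[|E(G)|] = C(184, 2)·p = 16836 · (1/920) = 183/10.
E[α(G)] ≥ n − E[|E(G)|] = 184 − 183/10 = 1657/10.
Numerically: ≈ 165.700.
(This is only a lower bound; the true E[α(G)] may be larger.)

E[α(G)] ≥ 1657/10 ≈ 165.700.


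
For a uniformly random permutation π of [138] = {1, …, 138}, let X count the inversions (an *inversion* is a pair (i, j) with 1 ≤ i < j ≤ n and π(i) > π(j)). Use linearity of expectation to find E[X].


Write X = Σ X_I over the C(138, 2) = 9453 pairs i < j, with X_I the indicator of one inversion.
There are 9453 indicators.
For each fixed pair i < j, the values π(i) and π(j) are two distinct elements of {1, …, 138} in uniformly random order; by symmetry P[π(i) > π(j)] = 1/2.
By linearity: E[X] = 9453 · (1/2) = C(138, 2) · (1/2) = 9453/2 = 9453/2 ≈ 4726.500.

E[X] = 9453/2 = 4726.500.


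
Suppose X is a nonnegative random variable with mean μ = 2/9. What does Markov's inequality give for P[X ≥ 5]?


μ = E[X] = 2/9, a = 5.
Markov: P[X ≥ 5] ≤ μ/a = (2/9)/5 = 2/45.
Numerically: ≈ 0.044.
(Since a = 5 > μ = 0.222, the bound 2/45 is < 1 and informative.)

P[X ≥ 5] ≤ 2/45 ≈ 0.044.


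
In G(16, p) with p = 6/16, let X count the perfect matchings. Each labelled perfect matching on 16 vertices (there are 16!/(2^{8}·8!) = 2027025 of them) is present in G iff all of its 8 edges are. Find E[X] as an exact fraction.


K_16 has 16!/(2^{8}·8!) = 2027025 labelled perfect matchings.
For each such perfect matching H, let X_H = 1 if all 8 edges of H are present in G. Then P[X_H = 1] = p^{8} = (3/8)^{8} = 6561/16777216.
By linearity of expectation: E[X] = Σ_H E[X_H] = 2027025 · p^{8} = 2027025 · 6561/16777216 = 13299311025/16777216.
Numerically: E[X] ≈ 792.701.

E[X] = 2027025 · (3/8)^{8} = 13299311025/16777216 ≈ 792.701.


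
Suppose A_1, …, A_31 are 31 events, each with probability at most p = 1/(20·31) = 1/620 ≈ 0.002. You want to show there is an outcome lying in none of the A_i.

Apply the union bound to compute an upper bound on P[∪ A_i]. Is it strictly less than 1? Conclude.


Union bound: P[∪_{i=1}^{31} A_i] ≤ Σ_i P[A_i] ≤ 31·p = 31·(1/620) = 1/20.
Numerically: 1/20 ≈ 0.050.
Is 1/20 < 1? YES.
Since P[∪ A_i] ≤ 1/20 < 1, the complement has P[∩ A_i^c] ≥ 1 − 1/20 = 19/20 > 0, so some outcome avoids every A_i.

31·p = 1/20 ≈ 0.050; existence CERTIFIED by the union bound.


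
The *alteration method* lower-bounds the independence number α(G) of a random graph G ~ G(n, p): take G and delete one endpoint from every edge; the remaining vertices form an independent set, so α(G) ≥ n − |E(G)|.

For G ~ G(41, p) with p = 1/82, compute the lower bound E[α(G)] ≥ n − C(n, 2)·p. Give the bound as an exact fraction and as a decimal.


E[|E(G)|] = C(41, 2)·p = 820 · (1/82) = 10.
E[α(G)] ≥ n − E[|E(G)|] = 41 − 10 = 31.
Numerically: ≈ 31.000000.
(This is only a lower bound; the true E[α(G)] may be larger.)

E[α(G)] ≥ 31 ≈ 31.000000.


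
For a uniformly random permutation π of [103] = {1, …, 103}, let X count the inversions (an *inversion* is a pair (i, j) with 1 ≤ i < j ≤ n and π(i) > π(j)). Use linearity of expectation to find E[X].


Write X = Σ X_I over the C(103, 2) = 5253 pairs i < j, with X_I the indicator of one inversion.
There are 5253 indicators.
For each fixed pair i < j, the values π(i) and π(j) are two distinct elements of {1, …, 103} in uniformly random order; by symmetry P[π(i) > π(j)] = 1/2.
By linearity: E[X] = 5253 · (1/2) = C(103, 2) · (1/2) = 5253/2 = 5253/2 ≈ 2626.500000.

E[X] = 5253/2 = 2626.500000.


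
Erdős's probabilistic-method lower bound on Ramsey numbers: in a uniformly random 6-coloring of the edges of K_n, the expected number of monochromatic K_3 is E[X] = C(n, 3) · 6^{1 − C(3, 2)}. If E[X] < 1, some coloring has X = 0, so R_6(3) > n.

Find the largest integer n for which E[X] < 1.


We need C(n, 3) · 6^{1 − 3} < 1, i.e. C(n, 3) < 6^{3 − 1} = 36.
Check values of n near the boundary:
  n = 6: C(6, 3) = 20; 20 < 36? YES
  n = 7: C(7, 3) = 35; 35 < 36? YES
  n = 8: C(8, 3) = 56; 56 < 36? NO
  n = 9: C(9, 3) = 84; 84 < 36? NO
The largest n with C(n, 3) < 36 is n = 7 (where E[X] = 35/36 ≈ 0.972222). Hence R_6(3) > 7, i.e. R_6(3) ≥ 8.

Largest n = 7; hence R_6(3) > 7.


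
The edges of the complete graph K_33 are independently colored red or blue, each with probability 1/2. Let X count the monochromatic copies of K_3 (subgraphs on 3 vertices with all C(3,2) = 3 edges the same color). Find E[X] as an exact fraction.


Let X = Σ_S X_S over the C(33, 3) = 5456 subsets S of size 3, where X_S = 1 if the K_3 on S is monochromatic.
For a fixed S, the K_3 on S has C(3, 2) = 3 edges. P[all 3 edges red] = (1/2)^3, and likewise for blue, so P[monochromatic] = 2·(1/2)^3 = 2^{1 − 3} = 1/4.
Summing: E[X] = C(33, 3) · 2^{1 − 3} = 5456 · 1/4 = 1364.
Numerically: E[X] ≈ 1364.000000.

E[X] = C(33,3)·2^(1−C(3,2)) = 1364 ≈ 1364.000000.


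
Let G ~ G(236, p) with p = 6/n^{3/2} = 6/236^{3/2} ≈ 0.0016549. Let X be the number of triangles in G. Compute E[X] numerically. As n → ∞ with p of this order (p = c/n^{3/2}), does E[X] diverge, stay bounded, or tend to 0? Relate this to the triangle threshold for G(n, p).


Number of potential triangles: C(236, 3) = 2162940.
Each occurs with probability p³ ≈ (0.0016549)³ ≈ 4.5326245e-09.
By linearity: E[X] = C(236, 3)·p³ ≈ 2162940 · 4.5326245e-09 ≈ 0.00980.
Since α = 3/2 > 1, p = c/n^{3/2} = o(1/n) is below the triangle threshold p ~ 1/n. Asymptotically E[X] ~ (c³/6)·n^{3(1−α)} = (6³/6)·n^{-1.5} → 0, so by Markov's inequality G has no triangles w.h.p.

E[X] ≈ 0.00980; in regime p = Θ(1/n^{3/2}) E[X] tends to 0 (below the triangle threshold p ~ 1/n).


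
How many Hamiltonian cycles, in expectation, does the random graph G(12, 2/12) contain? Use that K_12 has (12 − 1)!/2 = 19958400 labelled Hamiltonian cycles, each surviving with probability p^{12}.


K_12 has (12 − 1)!/2 = 19958400 labelled Hamiltonian cycles.
For each such Hamiltonian cycle H, let X_H = 1 if all 12 edges of H are present in G. Then P[X_H = 1] = p^{12} = (1/6)^{12} = 1/2176782336.
By linearity: E[X] = Σ_H E[X_H] = 19958400 · p^{12} = 19958400 · 1/2176782336 = 1925/209952.
Numerically: E[X] ≈ 0.00917.

E[X] = 19958400 · (1/6)^{12} = 1925/209952 ≈ 0.00917.


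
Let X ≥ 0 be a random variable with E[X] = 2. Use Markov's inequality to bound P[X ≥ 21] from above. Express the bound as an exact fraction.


μ = E[X] = 2, a = 21.
Markov: P[X ≥ 21] ≤ μ/a = (2)/21 = 2/21.
Numerically: ≈ 0.095238.
(Since a = 21 > μ = 2.000000, the bound 2/21 is < 1 and informative.)

P[X ≥ 21] ≤ 2/21 ≈ 0.095238.


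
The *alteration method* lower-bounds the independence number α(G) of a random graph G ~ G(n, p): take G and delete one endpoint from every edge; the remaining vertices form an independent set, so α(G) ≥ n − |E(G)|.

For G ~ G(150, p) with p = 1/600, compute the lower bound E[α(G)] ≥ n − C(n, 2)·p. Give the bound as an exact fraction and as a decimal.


E[|E(G)|] = C(150, 2)·p = 11175 · (1/600) = 149/8.
E[α(G)] ≥ n − E[|E(G)|] = 150 − 149/8 = 1051/8.
Numerically: ≈ 131.375.
(This is only a lower bound; the true E[α(G)] may be larger.)

E[α(G)] ≥ 1051/8 ≈ 131.375.


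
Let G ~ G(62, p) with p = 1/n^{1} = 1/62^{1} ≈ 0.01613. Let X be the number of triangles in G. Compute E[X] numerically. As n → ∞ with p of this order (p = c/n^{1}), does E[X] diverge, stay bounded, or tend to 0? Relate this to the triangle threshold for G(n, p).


Number of potential triangles: C(62, 3) = 37820.
Each occurs with probability p³ ≈ (0.01613)³ ≈ 4.195898e-06.
By linearity: E[X] = C(62, 3)·p³ ≈ 37820 · 4.195898e-06 ≈ 0.1587.
Here α = 1, so p = 1/n is exactly at the triangle threshold p ~ 1/n. Asymptotically E[X] → c³/6 = 1³/6 = 1/6 ≈ 0.1667, a bounded constant. In this regime the triangle count is asymptotically Poisson(c³/6).

E[X] ≈ 0.1587; in regime p = Θ(1/n^{1}) E[X] stays bounded (at the triangle threshold p ~ 1/n).


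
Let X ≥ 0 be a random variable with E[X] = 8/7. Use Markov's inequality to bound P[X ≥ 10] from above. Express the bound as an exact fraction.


μ = E[X] = 8/7, a = 10.
Markov: P[X ≥ 10] ≤ μ/a = (8/7)/10 = 4/35.
Numerically: ≈ 0.11429.
(Since a = 10 > μ = 1.14286, the bound 4/35 is < 1 and informative.)

P[X ≥ 10] ≤ 4/35 ≈ 0.11429.


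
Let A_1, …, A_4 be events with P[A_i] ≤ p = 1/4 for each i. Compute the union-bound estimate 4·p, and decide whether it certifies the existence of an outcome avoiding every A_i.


Union bound: P[∪_{i=1}^{4} A_i] ≤ Σ_i P[A_i] ≤ 4·p = 4·(1/4) = 1.
Numerically: 1 ≈ 1.0000000.
Is 1 < 1? NO.
Since the bound 1 is ≥ 1, the union bound is uninformative here; it does NOT by itself certify existence.

4·p = 1 ≈ 1.0000000; existence NOT certified by the union bound.


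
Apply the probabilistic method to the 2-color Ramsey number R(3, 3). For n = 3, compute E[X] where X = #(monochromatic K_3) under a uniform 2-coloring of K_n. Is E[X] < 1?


E[X] = C(3, 3) · 2^{1 − 3} = 1 · 2^{−2} = 1/4.
As a reduced fraction: E[X] = 1/4 ≈ 0.250.
Is E[X] < 1? YES.
Since E[X] < 1, there exists a 2-coloring of K_{3} with no monochromatic K_3; hence R(3, 3) > 3.

E[X] = 1/4 ≈ 0.250; E[X] < 1, so R(3, 3) > 3.


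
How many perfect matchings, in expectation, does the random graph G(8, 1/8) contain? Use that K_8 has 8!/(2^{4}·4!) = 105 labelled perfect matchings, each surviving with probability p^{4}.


K_8 has 8!/(2^{4}·4!) = 105 labelled perfect matchings.
For each such perfect matching H, let X_H = 1 if all 4 edges of H are present in G. Then P[X_H = 1] = p^{4} = (1/8)^{4} = 1/4096.
By linearity of expectation: E[X] = Σ_H E[X_H] = 105 · p^{4} = 105 · 1/4096 = 105/4096.
Numerically: E[X] ≈ 0.02563.

E[X] = 105 · (1/8)^{4} = 105/4096 ≈ 0.02563.


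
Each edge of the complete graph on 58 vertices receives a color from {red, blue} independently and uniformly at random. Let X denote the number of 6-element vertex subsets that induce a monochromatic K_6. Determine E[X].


Let X = Σ_S X_S over the C(58, 6) = 40475358 subsets S of size 6, where X_S = 1 if the K_6 on S is monochromatic.
For a fixed S, the K_6 on S has C(6, 2) = 15 edges. P[all 15 edges red] = (1/2)^15, and likewise for blue, so P[monochromatic] = 2·(1/2)^15 = 2^{1 − 15} = 1/16384.
By linearity of expectation: E[X] = C(58, 6) · 2^{1 − 15} = 40475358 · 1/16384 = 20237679/8192.
Numerically: E[X] ≈ 2470.4198.

E[X] = C(58,6)·2^(1−C(6,2)) = 20237679/8192 ≈ 2470.4198.


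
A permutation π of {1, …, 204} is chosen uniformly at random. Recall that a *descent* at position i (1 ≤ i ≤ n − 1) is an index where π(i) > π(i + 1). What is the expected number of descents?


Write X = Σ X_I over i = 1, …, 203, with X_I the indicator of one descent.
There are 203 indicators.
For each fixed i, the pair (π(i), π(i+1)) is a uniformly random ordered pair of distinct values from {1, …, 204}; by symmetry P[π(i) > π(i+1)] = 1/2.
By linearity: E[X] = 203 · (1/2) = (204 − 1) · (1/2) = 203/2 ≈ 101.5000.

E[X] = 203/2 = 101.5000.


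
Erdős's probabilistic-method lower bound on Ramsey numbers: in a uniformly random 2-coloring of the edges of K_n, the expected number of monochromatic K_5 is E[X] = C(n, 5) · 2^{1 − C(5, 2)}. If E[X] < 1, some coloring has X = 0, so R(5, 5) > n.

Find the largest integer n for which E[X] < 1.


We need C(n, 5) · 2^{1 − 10} < 1, i.e. C(n, 5) < 2^{10 − 1} = 512.
Check values of n near the boundary:
  n = 5: C(5, 5) = 1; 1 < 512? YES
  n = 6: C(6, 5) = 6; 6 < 512? YES
  n = 7: C(7, 5) = 21; 21 < 512? YES
  n = 8: C(8, 5) = 56; 56 < 512? YES
  n = 9: C(9, 5) = 126; 126 < 512? YES
  n = 10: C(10, 5) = 252; 252 < 512? YES
  n = 11: C(11, 5) = 462; 462 < 512? YES
  n = 12: C(12, 5) = 792; 792 < 512? NO
  n = 13: C(13, 5) = 1287; 1287 < 512? NO
  n = 14: C(14, 5) = 2002; 2002 < 512? NO
The largest n with C(n, 5) < 512 is n = 11 (where E[X] = 231/256 ≈ 0.902). Hence R(5, 5) > 11, i.e. R(5, 5) ≥ 12.

Largest n = 11; hence R(5, 5) > 11.


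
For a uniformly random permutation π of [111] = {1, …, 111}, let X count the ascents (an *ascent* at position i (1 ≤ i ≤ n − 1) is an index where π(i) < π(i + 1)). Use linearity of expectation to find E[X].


Write X = Σ X_I over i = 1, …, 110, with X_I the indicator of one ascent.
There are 110 indicators.
For each fixed i, the pair (π(i), π(i+1)) is a uniformly random ordered pair of distinct values from {1, …, 111}; by symmetry P[π(i) < π(i+1)] = 1/2.
By linearity: E[X] = 110 · (1/2) = (111 − 1) · (1/2) = 55 ≈ 55.00000.

E[X] = 55 = 55.00000.


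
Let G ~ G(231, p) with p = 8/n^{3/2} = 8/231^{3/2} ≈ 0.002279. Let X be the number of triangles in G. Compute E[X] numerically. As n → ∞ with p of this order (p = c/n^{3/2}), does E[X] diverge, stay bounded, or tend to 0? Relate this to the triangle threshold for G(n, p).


Number of potential triangles: C(231, 3) = 2027795.
Each occurs with probability p³ ≈ (0.002279)³ ≈ 1.183085e-08.
By linearity: E[X] = C(231, 3)·p³ ≈ 2027795 · 1.183085e-08 ≈ 0.0240.
Since α = 3/2 > 1, p = c/n^{3/2} = o(1/n) is below the triangle threshold p ~ 1/n. Asymptotically E[X] ~ (c³/6)·n^{3(1−α)} = (8³/6)·n^{-1.5} → 0, so by Markov's inequality G has no triangles w.h.p.

E[X] ≈ 0.0240; in regime p = Θ(1/n^{3/2}) E[X] tends to 0 (below the triangle threshold p ~ 1/n).


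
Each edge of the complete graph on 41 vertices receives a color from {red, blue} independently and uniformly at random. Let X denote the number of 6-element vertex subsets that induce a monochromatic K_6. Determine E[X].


Let X = Σ_S X_S over the C(41, 6) = 4496388 subsets S of size 6, where X_S = 1 if the K_6 on S is monochromatic.
For a fixed S, the K_6 on S has C(6, 2) = 15 edges. P[all 15 edges red] = (1/2)^15, and likewise for blue, so P[monochromatic] = 2·(1/2)^15 = 2^{1 − 15} = 1/16384.
Summing: E[X] = C(41, 6) · 2^{1 − 15} = 4496388 · 1/16384 = 1124097/4096.
Numerically: E[X] ≈ 274.437744.

E[X] = C(41,6)·2^(1−C(6,2)) = 1124097/4096 ≈ 274.437744.


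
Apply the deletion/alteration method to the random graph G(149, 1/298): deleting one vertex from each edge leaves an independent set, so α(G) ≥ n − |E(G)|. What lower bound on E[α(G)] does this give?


E[|E(G)|] = C(149, 2)·p = 11026 · (1/298) = 37.
E[α(G)] ≥ n − E[|E(G)|] = 149 − 37 = 112.
Numerically: ≈ 112.0000.
(This is only a lower bound; the true E[α(G)] may be larger.)

E[α(G)] ≥ 112 ≈ 112.0000.


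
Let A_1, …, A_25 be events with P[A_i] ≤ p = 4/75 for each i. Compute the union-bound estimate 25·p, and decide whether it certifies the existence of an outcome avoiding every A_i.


Union bound: P[∪_{i=1}^{25} A_i] ≤ Σ_i P[A_i] ≤ 25·p = 25·(4/75) = 4/3.
Numerically: 4/3 ≈ 1.3333.
Is 4/3 < 1? NO.
Since the bound 4/3 is ≥ 1, the union bound is uninformative here; it does NOT by itself certify existence.

25·p = 4/3 ≈ 1.3333; existence NOT certified by the union bound.


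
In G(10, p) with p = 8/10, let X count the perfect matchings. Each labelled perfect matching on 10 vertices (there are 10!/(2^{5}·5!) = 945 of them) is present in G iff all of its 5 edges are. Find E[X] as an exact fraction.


K_10 has 10!/(2^{5}·5!) = 945 labelled perfect matchings.
For each such perfect matching H, let X_H = 1 if all 5 edges of H are present in G. Then P[X_H = 1] = p^{5} = (4/5)^{5} = 1024/3125.
Summing the indicators: E[X] = Σ_H E[X_H] = 945 · p^{5} = 945 · 1024/3125 = 193536/625.
Numerically: E[X] ≈ 309.658.

E[X] = 945 · (4/5)^{5} = 193536/625 ≈ 309.658.


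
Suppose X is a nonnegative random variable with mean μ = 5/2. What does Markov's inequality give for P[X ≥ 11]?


μ = E[X] = 5/2, a = 11.
Markov: P[X ≥ 11] ≤ μ/a = (5/2)/11 = 5/22.
Numerically: ≈ 0.227273.
(Since a = 11 > μ = 2.500000, the bound 5/22 is < 1 and informative.)

P[X ≥ 11] ≤ 5/22 ≈ 0.227273.


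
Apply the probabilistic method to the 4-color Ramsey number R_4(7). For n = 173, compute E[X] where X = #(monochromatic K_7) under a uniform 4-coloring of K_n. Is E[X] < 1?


E[X] = C(173, 7) · 4^{1 − 21} = 813769676772 · 4^{−20} = 813769676772/1099511627776.
As a reduced fraction: E[X] = 203442419193/274877906944 ≈ 0.740.
Is E[X] < 1? YES.
Since E[X] < 1, there exists a 4-coloring of K_{173} with no monochromatic K_7; hence R_4(7) > 173.

E[X] = 203442419193/274877906944 ≈ 0.740; E[X] < 1, so R_4(7) > 173.


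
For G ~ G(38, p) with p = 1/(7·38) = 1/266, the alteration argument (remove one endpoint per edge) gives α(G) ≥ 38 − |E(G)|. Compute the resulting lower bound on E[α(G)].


E[|E(G)|] = C(38, 2)·p = 703 · (1/266) = 37/14.
E[α(G)] ≥ n − E[|E(G)|] = 38 − 37/14 = 495/14.
Numerically: ≈ 35.3571.
(This is only a lower bound; the true E[α(G)] may be larger.)

E[α(G)] ≥ 495/14 ≈ 35.3571.


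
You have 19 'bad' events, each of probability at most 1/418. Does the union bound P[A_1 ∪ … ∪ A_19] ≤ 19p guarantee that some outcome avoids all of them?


Union bound: P[∪_{i=1}^{19} A_i] ≤ Σ_i P[A_i] ≤ 19·p = 19·(1/418) = 1/22.
Numerically: 1/22 ≈ 0.04545.
Is 1/22 < 1? YES.
Since P[∪ A_i] ≤ 1/22 < 1, the complement has P[∩ A_i^c] ≥ 1 − 1/22 = 21/22 > 0, so some outcome avoids every A_i.

19·p = 1/22 ≈ 0.04545; existence CERTIFIED by the union bound.


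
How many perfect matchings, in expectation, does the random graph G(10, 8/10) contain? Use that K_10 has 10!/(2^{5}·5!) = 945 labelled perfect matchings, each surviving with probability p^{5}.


K_10 has 10!/(2^{5}·5!) = 945 labelled perfect matchings.
For each such perfect matching H, let X_H = 1 if all 5 edges of H are present in G. Then P[X_H = 1] = p^{5} = (4/5)^{5} = 1024/3125.
By linearity of expectation: E[X] = Σ_H E[X_H] = 945 · p^{5} = 945 · 1024/3125 = 193536/625.
Numerically: E[X] ≈ 309.7.

E[X] = 945 · (4/5)^{5} = 193536/625 ≈ 309.7.


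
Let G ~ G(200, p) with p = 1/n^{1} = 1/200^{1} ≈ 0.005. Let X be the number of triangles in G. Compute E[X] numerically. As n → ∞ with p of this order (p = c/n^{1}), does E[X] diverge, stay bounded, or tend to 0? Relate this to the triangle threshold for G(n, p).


Number of potential triangles: C(200, 3) = 1313400.
Each occurs with probability p³ ≈ (0.005)³ ≈ 1.25000e-07.
By linearity: E[X] = C(200, 3)·p³ ≈ 1313400 · 1.25000e-07 ≈ 0.164.
Here α = 1, so p = 1/n is exactly at the triangle threshold p ~ 1/n. Asymptotically E[X] → c³/6 = 1³/6 = 1/6 ≈ 0.167, a bounded constant. In this regime the triangle count is asymptotically Poisson(c³/6).

E[X] ≈ 0.164; in regime p = Θ(1/n^{1}) E[X] stays bounded (at the triangle threshold p ~ 1/n).


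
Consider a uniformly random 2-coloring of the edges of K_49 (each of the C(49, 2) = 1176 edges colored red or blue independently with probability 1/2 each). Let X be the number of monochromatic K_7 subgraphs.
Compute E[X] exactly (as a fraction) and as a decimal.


Let X = Σ_S X_S over the C(49, 7) = 85900584 subsets S of size 7, where X_S = 1 if the K_7 on S is monochromatic.
For a fixed S, the K_7 on S has C(7, 2) = 21 edges. P[all 21 edges red] = (1/2)^21, and likewise for blue, so P[monochromatic] = 2·(1/2)^21 = 2^{1 − 21} = 1/1048576.
By linearity of expectation: E[X] = C(49, 7) · 2^{1 − 21} = 85900584 · 1/1048576 = 10737573/131072.
Numerically: E[X] ≈ 81.921181.

E[X] = C(49,7)·2^(1−C(7,2)) = 10737573/131072 ≈ 81.921181.


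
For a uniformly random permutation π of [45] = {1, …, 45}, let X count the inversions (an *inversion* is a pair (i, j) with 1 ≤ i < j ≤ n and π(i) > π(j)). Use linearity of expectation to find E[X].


Write X = Σ X_I over the C(45, 2) = 990 pairs i < j, with X_I the indicator of one inversion.
There are 990 indicators.
For each fixed pair i < j, the values π(i) and π(j) are two distinct elements of {1, …, 45} in uniformly random order; by symmetry P[π(i) > π(j)] = 1/2.
By linearity: E[X] = 990 · (1/2) = C(45, 2) · (1/2) = 990/2 = 495 ≈ 495.00000.

E[X] = 495 = 495.00000.


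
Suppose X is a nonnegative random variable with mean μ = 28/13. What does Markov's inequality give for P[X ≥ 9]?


μ = E[X] = 28/13, a = 9.
Markov: P[X ≥ 9] ≤ μ/a = (28/13)/9 = 28/117.
Numerically: ≈ 0.239316.
(Since a = 9 > μ = 2.153846, the bound 28/117 is < 1 and informative.)

P[X ≥ 9] ≤ 28/117 ≈ 0.239316.


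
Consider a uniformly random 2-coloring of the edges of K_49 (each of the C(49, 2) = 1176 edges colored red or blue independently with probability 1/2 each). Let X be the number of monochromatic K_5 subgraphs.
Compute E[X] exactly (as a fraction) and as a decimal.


Let X = Σ_S X_S over the C(49, 5) = 1906884 subsets S of size 5, where X_S = 1 if the K_5 on S is monochromatic.
For a fixed S, the K_5 on S has C(5, 2) = 10 edges. P[all 10 edges red] = (1/2)^10, and likewise for blue, so P[monochromatic] = 2·(1/2)^10 = 2^{1 − 10} = 1/512.
Summing: E[X] = C(49, 5) · 2^{1 − 10} = 1906884 · 1/512 = 476721/128.
Numerically: E[X] ≈ 3724.3828.

E[X] = C(49,5)·2^(1−C(5,2)) = 476721/128 ≈ 3724.3828.


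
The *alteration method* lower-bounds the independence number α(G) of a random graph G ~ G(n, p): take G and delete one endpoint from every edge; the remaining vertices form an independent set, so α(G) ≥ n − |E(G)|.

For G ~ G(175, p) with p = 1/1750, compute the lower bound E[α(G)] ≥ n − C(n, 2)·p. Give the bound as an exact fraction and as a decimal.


E[|E(G)|] = C(175, 2)·p = 15225 · (1/1750) = 87/10.
E[α(G)] ≥ n − E[|E(G)|] = 175 − 87/10 = 1663/10.
Numerically: ≈ 166.300.
(This is only a lower bound; the true E[α(G)] may be larger.)

E[α(G)] ≥ 1663/10 ≈ 166.300.


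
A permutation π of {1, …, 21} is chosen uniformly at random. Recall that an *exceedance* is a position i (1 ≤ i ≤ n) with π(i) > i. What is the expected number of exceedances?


Write X = Σ_{i=1}^{21} X_i, where X_i = 1_{π(i) > i}.
For each fixed i, π(i) is uniform over {1, …, 21} (marginal of a uniform permutation), so P[π(i) > i] = (n − i)/n. Summing: Σ_{i=1}^{21} (n − i)/n = (0 + 1 + … + 20)/21 = 21(21 − 1)/(2·21) = (21 − 1)/2.
Hence E[X] = Σ_{i=1}^{21} (21 − i)/21 = 10 ≈ 10.000000.

E[X] = 10 = 10.000000.


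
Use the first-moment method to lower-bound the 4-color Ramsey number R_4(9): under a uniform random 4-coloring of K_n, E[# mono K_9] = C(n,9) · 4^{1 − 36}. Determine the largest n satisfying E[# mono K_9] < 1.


We need C(n, 9) · 4^{1 − 36} < 1, i.e. C(n, 9) < 4^{36 − 1} = 1180591620717411303424.
Check values of n near the boundary:
  n = 908: C(908, 9) = 1111058428637338083100; 1111058428637338083100 < 1180591620717411303424? YES
  n = 909: C(909, 9) = 1122169012923711463931; 1122169012923711463931 < 1180591620717411303424? YES
  n = 910: C(910, 9) = 1133378248346922788210; 1133378248346922788210 < 1180591620717411303424? YES
  n = 911: C(911, 9) = 1144686900492291197405; 1144686900492291197405 < 1180591620717411303424? YES
  n = 912: C(912, 9) = 1156095740032081475120; 1156095740032081475120 < 1180591620717411303424? YES
  n = 913: C(913, 9) = 1167605542753639808390; 1167605542753639808390 < 1180591620717411303424? YES
  n = 914: C(914, 9) = 1179217089587653905932; 1179217089587653905932 < 1180591620717411303424? YES
  n = 915: C(915, 9) = 1190931166636537885130; 1190931166636537885130 < 1180591620717411303424? NO
  n = 916: C(916, 9) = 1202748565202942340440; 1202748565202942340440 < 1180591620717411303424? NO
The largest n with C(n, 9) < 1180591620717411303424 is n = 914 (where E[X] = 294804272396913476483/295147905179352825856 ≈ 0.9988357). Hence R_4(9) > 914, i.e. R_4(9) ≥ 915.

Largest n = 914; hence R_4(9) > 914.


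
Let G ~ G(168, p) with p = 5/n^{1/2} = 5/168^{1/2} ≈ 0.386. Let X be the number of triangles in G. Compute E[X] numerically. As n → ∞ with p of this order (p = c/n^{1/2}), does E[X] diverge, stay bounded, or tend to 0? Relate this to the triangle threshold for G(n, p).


Number of potential triangles: C(168, 3) = 776216.
Each occurs with probability p³ ≈ (0.386)³ ≈ 5.74045e-02.
By linearity: E[X] = C(168, 3)·p³ ≈ 776216 · 5.74045e-02 ≈ 44558.307.
Since α = 1/2 < 1, p = c/n^{1/2} ≫ 1/n is above the triangle threshold p ~ 1/n. Asymptotically E[X] ~ (c³/6)·n^{3(1−α)} = (5³/6)·n^{1.5} → ∞; triangles are abundant w.h.p.

E[X] ≈ 44558.307; in regime p = Θ(1/n^{1/2}) E[X] diverges (above the triangle threshold p ~ 1/n).


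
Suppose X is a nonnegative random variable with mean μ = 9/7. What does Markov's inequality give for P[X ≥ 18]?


μ = E[X] = 9/7, a = 18.
Markov: P[X ≥ 18] ≤ μ/a = (9/7)/18 = 1/14.
Numerically: ≈ 0.07143.
(Since a = 18 > μ = 1.28571, the bound 1/14 is < 1 and informative.)

P[X ≥ 18] ≤ 1/14 ≈ 0.07143.


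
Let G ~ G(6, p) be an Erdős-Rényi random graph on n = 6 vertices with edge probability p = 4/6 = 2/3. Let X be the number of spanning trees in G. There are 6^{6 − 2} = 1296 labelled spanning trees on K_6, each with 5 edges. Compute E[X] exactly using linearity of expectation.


K_6 has 6^{6 − 2} = 1296 labelled spanning trees.
For each such spanning tree H, let X_H = 1 if all 5 edges of H are present in G. Then P[X_H = 1] = p^{5} = (2/3)^{5} = 32/243.
Summing the indicators: E[X] = Σ_H E[X_H] = 1296 · p^{5} = 1296 · 32/243 = 512/3.
Numerically: E[X] ≈ 171.

E[X] = 1296 · (2/3)^{5} = 512/3 ≈ 171.


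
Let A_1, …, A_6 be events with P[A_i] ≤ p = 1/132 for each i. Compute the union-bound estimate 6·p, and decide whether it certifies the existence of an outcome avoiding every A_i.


Union bound: P[∪_{i=1}^{6} A_i] ≤ Σ_i P[A_i] ≤ 6·p = 6·(1/132) = 1/22.
Numerically: 1/22 ≈ 0.04545.
Is 1/22 < 1? YES.
Since P[∪ A_i] ≤ 1/22 < 1, the complement has P[∩ A_i^c] ≥ 1 − 1/22 = 21/22 > 0, so some outcome avoids every A_i.

6·p = 1/22 ≈ 0.04545; existence CERTIFIED by the union bound.


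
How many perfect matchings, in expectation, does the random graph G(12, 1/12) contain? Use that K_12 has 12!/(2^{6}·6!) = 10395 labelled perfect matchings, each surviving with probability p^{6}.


K_12 has 12!/(2^{6}·6!) = 10395 labelled perfect matchings.
For each such perfect matching H, let X_H = 1 if all 6 edges of H are present in G. Then P[X_H = 1] = p^{6} = (1/12)^{6} = 1/2985984.
By linearity: E[X] = Σ_H E[X_H] = 10395 · p^{6} = 10395 · 1/2985984 = 385/110592.
Numerically: E[X] ≈ 0.00348.

E[X] = 10395 · (1/12)^{6} = 385/110592 ≈ 0.00348.


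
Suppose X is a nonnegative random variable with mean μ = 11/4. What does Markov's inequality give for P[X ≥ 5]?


μ = E[X] = 11/4, a = 5.
Markov: P[X ≥ 5] ≤ μ/a = (11/4)/5 = 11/20.
Numerically: ≈ 0.550.
(Since a = 5 > μ = 2.750, the bound 11/20 is < 1 and informative.)

P[X ≥ 5] ≤ 11/20 ≈ 0.550.


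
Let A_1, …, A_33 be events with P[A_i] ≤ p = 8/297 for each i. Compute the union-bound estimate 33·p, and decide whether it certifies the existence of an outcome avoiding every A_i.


Union bound: P[∪_{i=1}^{33} A_i] ≤ Σ_i P[A_i] ≤ 33·p = 33·(8/297) = 8/9.
Numerically: 8/9 ≈ 0.8888889.
Is 8/9 < 1? YES.
Since P[∪ A_i] ≤ 8/9 < 1, the complement has P[∩ A_i^c] ≥ 1 − 8/9 = 1/9 > 0, so some outcome avoids every A_i.

33·p = 8/9 ≈ 0.8888889; existence CERTIFIED by the union bound.


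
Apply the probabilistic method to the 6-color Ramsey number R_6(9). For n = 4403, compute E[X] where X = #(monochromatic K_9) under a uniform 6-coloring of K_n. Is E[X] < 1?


E[X] = C(4403, 9) · 6^{1 − 36} = 1699894433046281918452233150 · 6^{−35} = 1699894433046281918452233150/1719070799748422591028658176.
As a reduced fraction: E[X] = 283315738841046986408705525/286511799958070431838109696 ≈ 0.989.
Is E[X] < 1? YES.
Since E[X] < 1, there exists a 6-coloring of K_{4403} with no monochromatic K_9; hence R_6(9) > 4403.

E[X] = 283315738841046986408705525/286511799958070431838109696 ≈ 0.989; E[X] < 1, so R_6(9) > 4403.
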